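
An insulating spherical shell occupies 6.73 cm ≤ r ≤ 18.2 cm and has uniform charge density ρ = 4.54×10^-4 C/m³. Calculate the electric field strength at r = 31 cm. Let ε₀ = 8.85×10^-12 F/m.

By spherical symmetry E is radial; choose a Gaussian sphere of radius r = 31 cm (r > 18.2 cm, enclosing the whole shell).
Q_enc = ρ·(4π/3)(b³ − a³) = (4.54×10^-4)·(4π/3)·((0.182)³ − (0.0673)³) = 1.088×10^-5 C.
Applying ∮E·dA = Q_enc/ε₀ with Φ = E(4πr²):
E = |Q_enc|/(4πε₀r²) = (1.088×10^-5)/(4π·8.85×10^-12·(0.31)²) = 1.02×10^6 N/C.

1.02×10^6 N/C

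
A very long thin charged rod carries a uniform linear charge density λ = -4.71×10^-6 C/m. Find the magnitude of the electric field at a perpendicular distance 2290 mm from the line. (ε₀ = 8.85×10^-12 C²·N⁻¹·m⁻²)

By cylindrical symmetry E is radial; use a coaxial Gaussian cylinder of radius 2290 mm and length L.
Q_enc = λL, so λ_enc = -4.71e-6 C/m.
Applying ∮E·dA = Q_enc/ε₀ with the end caps contributing no flux:
E = |λ_enc|/(2πε₀r) = (4.71×10^-6)/(2π·8.85×10^-12·2.29) = 3.70×10^4 N/C.

|E| = 3.70×10^4 N/C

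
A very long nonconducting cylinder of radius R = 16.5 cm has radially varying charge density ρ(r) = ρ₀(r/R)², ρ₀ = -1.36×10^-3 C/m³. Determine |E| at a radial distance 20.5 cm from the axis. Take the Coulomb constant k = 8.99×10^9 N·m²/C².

E = 5.10×10^6 N/C

Coaxial Gaussian cylinder, radius r = 20.5 cm, length L (r > R, full charge per length enclosed).
λ_enc = 2π ∫₀^R ρ₀(r'/R)^2 r' dr' = 2πρ₀R²/4 = -5.816×10^-5 C/m.
Since E is radial and uniform over the curved surface, Φ = E·2πrL = Q_enc/ε₀ = λ_enc L/ε₀.
E = 2k|λ_enc|/r = 2(8.99×10^9)(5.816e-5)/(0.205) = 5.10e6 N/C.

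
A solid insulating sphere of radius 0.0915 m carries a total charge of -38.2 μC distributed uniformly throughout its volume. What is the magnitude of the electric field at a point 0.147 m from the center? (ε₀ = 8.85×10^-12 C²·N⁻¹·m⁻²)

|E| = 1.59×10^7 N/C

By spherical symmetry E is radial; choose a Gaussian sphere of radius r = 0.147 m (r > R, so the entire charge is enclosed).
Q_enc = -38.2 μC = -3.82e-5 C.
Applying ∮E·dA = Q_enc/ε₀ with Φ = E(4πr²):
E = |Q_enc|/(4πε₀r²) = (3.82e-5)/(4π·8.85×10^-12·(0.147)²) = 1.59×10^7 N/C.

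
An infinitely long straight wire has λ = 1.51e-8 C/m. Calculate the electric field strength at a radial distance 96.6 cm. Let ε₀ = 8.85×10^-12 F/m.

Coaxial Gaussian cylinder, radius r = 96.6 cm, length L.
Q_enc = λL, so λ_enc = 1.51×10^-8 C/m.
By Gauss's law (flux through the curved wall only), E·2πrL = λ_enc L/ε₀.
E = |λ_enc|/(2πε₀r) = (1.51×10^-8)/(2π·8.85×10^-12·0.966) = 281 N/C.

281 N/C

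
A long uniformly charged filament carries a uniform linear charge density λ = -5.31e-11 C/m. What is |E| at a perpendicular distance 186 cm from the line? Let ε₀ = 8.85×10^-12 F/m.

|E| = 0.513 N/C

By cylindrical symmetry E is radial; use a coaxial Gaussian cylinder of radius 186 cm and length L.
Q_enc = λL, so λ_enc = -5.31e-11 C/m.
Gauss's law: E·2πrL = λ_enc L/ε₀.
E = |λ_enc|/(2πε₀r) = (5.31×10^-11)/(2π·8.85×10^-12·1.86) = 0.513 N/C.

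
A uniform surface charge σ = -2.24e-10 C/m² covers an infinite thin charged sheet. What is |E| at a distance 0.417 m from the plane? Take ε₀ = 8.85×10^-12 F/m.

By planar symmetry E is perpendicular to the sheet and uniform; use a Gaussian pillbox with flat faces of area A on each side of the sheet.
Flux Φ = 2EA and Q_enc = σA, so 2EA = σA/ε₀ ⇒ E = |σ|/(2ε₀), independent of distance.
E = |σ|/(2ε₀) = (2.24×10^-10)/(2·8.85×10^-12) = 12.7 N/C.

|E| ≈ 12.7 V/m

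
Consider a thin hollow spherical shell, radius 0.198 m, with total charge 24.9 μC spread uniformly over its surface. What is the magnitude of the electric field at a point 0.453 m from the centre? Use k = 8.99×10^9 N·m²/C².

1.09×10^6 N/C

Take a concentric spherical Gaussian surface of radius r = 0.453 m (r > 0.198 m).
The entire shell is enclosed: Q_enc = 2.49e-5 C.
Applying ∮E·dA = Q_enc/ε₀ with Φ = E(4πr²):
E = k|Q_enc|/r² = (8.99×10^9)(2.49×10^-5)/(0.453)² = 1.09×10^6 N/C.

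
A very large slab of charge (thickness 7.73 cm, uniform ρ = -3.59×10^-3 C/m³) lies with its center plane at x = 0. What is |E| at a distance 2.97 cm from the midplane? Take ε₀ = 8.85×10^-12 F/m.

By symmetry E is perpendicular to the slab. A Gaussian pillbox from −2.97 cm to +2.97 cm (face area A) lies entirely within the slab.
Q_enc = ρ·(2x)·A and flux = 2EA, so 2EA = 2ρxA/ε₀ ⇒ E = |ρ|x/ε₀.
E = (3.59×10^-3)(0.0297)/(8.85×10^-12) = 1.20e7 N/C.

1.20e7 V/m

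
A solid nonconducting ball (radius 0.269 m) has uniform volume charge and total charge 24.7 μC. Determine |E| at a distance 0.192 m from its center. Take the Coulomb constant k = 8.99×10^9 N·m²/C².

Use a concentric Gaussian sphere at r = 0.192 m (r < R).
Only the charge within r is enclosed: Q_enc = Q·(r/R)³ = (24.7 μC)·(0.192 m/0.269 m)³ = 8.981×10^-6 C.
Since E is radial and uniform over the Gaussian sphere, Φ = E·4πr² = Q_enc/ε₀.
E = k|Q_enc|/r² = (8.99×10^9)(8.981e-6)/(0.192)² = 2.19e6 N/C.

E ≈ 2.19e6 N/C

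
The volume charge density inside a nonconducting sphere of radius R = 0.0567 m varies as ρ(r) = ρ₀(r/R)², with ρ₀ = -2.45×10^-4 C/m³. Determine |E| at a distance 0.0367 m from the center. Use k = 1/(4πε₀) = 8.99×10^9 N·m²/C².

Symmetry ⇒ E = E(r) r̂. Gaussian sphere of radius r = 0.0367 m (r < R).
Q_enc = ∫₀^r ρ(r')·4πr'² dr' = (4πρ₀/R²) ∫₀^r r'^4 dr' = 4πρ₀ r^5/(5·R²) = -1.275e-8 C.
Applying ∮E·dA = Q_enc/ε₀ with Φ = E(4πr²):
E = k|Q_enc|/r² = (8.99×10^9)(1.275e-8)/(0.0367)² = 8.51e4 N/C.

|E| ≈ 8.51×10^4 N/C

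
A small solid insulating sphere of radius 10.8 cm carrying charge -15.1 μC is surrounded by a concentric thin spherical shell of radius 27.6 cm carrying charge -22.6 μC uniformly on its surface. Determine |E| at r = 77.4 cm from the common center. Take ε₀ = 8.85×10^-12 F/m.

5.66×10^5 N/C

Use a concentric Gaussian sphere at r = 77.4 cm (r > 27.6 cm, enclosing both).
Q_enc = (-15.1 μC) + (-22.6 μC) = -3.77×10^-5 C.
Gauss's law: E·4πr² = Q_enc/ε₀.
E = |Q_enc|/(4πε₀r²) = (3.77×10^-5)/(4π·8.85×10^-12·(0.774)²) = 5.66×10^5 N/C.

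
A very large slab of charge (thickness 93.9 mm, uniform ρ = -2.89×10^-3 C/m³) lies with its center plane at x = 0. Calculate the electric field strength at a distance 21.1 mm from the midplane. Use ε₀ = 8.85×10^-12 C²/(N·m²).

6.89×10^6 V/m

By symmetry E is perpendicular to the slab. A Gaussian pillbox from −21.1 mm to +21.1 mm (face area A) lies entirely within the slab.
Q_enc = ρ·(2x)·A and flux = 2EA, so 2EA = 2ρxA/ε₀ ⇒ E = |ρ|x/ε₀.
E = (2.89×10^-3)(0.0211)/(8.85×10^-12) = 6.89×10^6 N/C.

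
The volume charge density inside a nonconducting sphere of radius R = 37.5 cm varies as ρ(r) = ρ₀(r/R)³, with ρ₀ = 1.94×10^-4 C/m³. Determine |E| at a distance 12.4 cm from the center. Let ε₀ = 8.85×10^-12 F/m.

Symmetry ⇒ E = E(r) r̂. Gaussian sphere of radius r = 12.4 cm (r < R).
Q_enc = ∫₀^r ρ(r')·4πr'² dr' = (4πρ₀/R³) ∫₀^r r'^5 dr' = 4πρ₀ r^6/(6·R³) = 2.801e-8 C.
Since E is radial and uniform over the Gaussian sphere, Φ = E·4πr² = Q_enc/ε₀.
E = |Q_enc|/(4πε₀r²) = (2.801×10^-8)/(4π·8.85×10^-12·(0.124)²) = 1.64e4 N/C.

E = 1.64×10^4 N/C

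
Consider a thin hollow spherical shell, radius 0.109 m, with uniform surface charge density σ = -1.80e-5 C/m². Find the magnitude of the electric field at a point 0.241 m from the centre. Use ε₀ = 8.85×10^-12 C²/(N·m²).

By spherical symmetry E is radial; choose a Gaussian sphere of radius r = 0.241 m (r > 0.109 m).
The entire shell is enclosed: Q_enc = σ·4πR² = (-1.80×10^-5)·4π·(0.109)² = -2.687e-6 C.
Applying ∮E·dA = Q_enc/ε₀ with Φ = E(4πr²):
E = |Q_enc|/(4πε₀r²) = (2.687×10^-6)/(4π·8.85×10^-12·(0.241)²) = 4.16e5 N/C.

E = 4.16e5 N/C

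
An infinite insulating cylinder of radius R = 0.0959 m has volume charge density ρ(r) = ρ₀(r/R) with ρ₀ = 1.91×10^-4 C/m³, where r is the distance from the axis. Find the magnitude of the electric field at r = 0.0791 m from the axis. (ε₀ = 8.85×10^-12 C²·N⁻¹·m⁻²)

Choose a coaxial cylinder of radius r = 0.0791 m (arbitrary length L) as the Gaussian surface (r < R).
Integrating ρ over the cross-section to radius r: λ_enc = (2πρ₀/R) ∫₀^r r'^2 dr' = 2πρ₀ r^3/(3·R) = 2.064×10^-6 C/m.
By Gauss's law (flux through the curved wall only), E·2πrL = λ_enc L/ε₀.
E = |λ_enc|/(2πε₀r) = (2.064e-6)/(2π·8.85×10^-12·0.0791) = 4.69×10^5 N/C.

|E| = 4.69×10^5 N/C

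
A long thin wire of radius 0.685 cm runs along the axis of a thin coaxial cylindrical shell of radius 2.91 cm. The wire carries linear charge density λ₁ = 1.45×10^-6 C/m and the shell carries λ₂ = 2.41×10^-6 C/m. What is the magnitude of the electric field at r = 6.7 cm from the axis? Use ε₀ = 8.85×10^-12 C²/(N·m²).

Choose a coaxial cylinder of radius r = 6.7 cm (arbitrary length L) as the Gaussian surface (r > 2.91 cm, enclosing both).
λ_enc = λ₁ + λ₂ = (1.45×10^-6) + (2.41×10^-6) = 3.86×10^-6 C/m.
Since E is radial and uniform over the curved surface, Φ = E·2πrL = Q_enc/ε₀ = λ_enc L/ε₀.
E = |λ_enc|/(2πε₀r) = (3.86×10^-6)/(2π·8.85×10^-12·0.067) = 1.04×10^6 N/C.

1.04e6 V/m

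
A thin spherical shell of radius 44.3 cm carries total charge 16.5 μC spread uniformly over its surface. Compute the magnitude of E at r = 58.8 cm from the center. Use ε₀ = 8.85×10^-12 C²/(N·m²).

By spherical symmetry E is radial; choose a Gaussian sphere of radius r = 58.8 cm (r > 44.3 cm).
The entire shell is enclosed: Q_enc = 1.65×10^-5 C.
By Gauss's law, ∮E·dA = E·4πr² = Q_enc/ε₀.
E = |Q_enc|/(4πε₀r²) = (1.65×10^-5)/(4π·8.85×10^-12·(0.588)²) = 4.29×10^5 N/C.

|E| = 4.29×10^5 N/C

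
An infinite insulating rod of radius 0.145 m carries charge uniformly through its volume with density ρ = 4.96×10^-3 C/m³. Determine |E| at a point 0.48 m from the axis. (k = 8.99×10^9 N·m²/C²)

Coaxial Gaussian cylinder, radius r = 0.48 m, length L (r > 0.145 m, full cross-section enclosed).
λ_enc = ρ·πR² = (4.96×10^-3)π(0.145)² = 3.276×10^-4 C/m.
Applying ∮E·dA = Q_enc/ε₀ with the end caps contributing no flux:
E = 2k|λ_enc|/r = 2(8.99×10^9)(3.276×10^-4)/(0.48) = 1.23×10^7 N/C.

E ≈ 1.23e7 V/m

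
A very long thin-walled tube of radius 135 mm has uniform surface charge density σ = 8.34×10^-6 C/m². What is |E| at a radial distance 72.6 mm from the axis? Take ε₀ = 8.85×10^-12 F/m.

E = 0

Coaxial Gaussian cylinder, radius r = 72.6 mm, length L (r < 135 mm, inside the shell).
All the surface charge lies outside this cylinder: Q_enc = 0, hence E = 0.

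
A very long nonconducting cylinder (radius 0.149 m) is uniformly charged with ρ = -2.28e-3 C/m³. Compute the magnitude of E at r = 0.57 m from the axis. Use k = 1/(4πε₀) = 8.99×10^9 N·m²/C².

|E| ≈ 5.02×10^6 V/m

Coaxial Gaussian cylinder, radius r = 0.57 m, length L (r > 0.149 m, full cross-section enclosed).
λ_enc = ρ·πR² = (-2.28e-3)π(0.149)² = -1.59×10^-4 C/m.
By Gauss's law (flux through the curved wall only), E·2πrL = λ_enc L/ε₀.
E = 2k|λ_enc|/r = 2(8.99×10^9)(1.59e-4)/(0.57) = 5.02e6 N/C.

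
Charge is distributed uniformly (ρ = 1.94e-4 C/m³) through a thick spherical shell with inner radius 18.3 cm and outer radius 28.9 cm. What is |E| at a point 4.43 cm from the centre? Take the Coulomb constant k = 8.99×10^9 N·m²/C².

Use a concentric Gaussian sphere at r = 4.43 cm (r < 18.3 cm, inside the empty cavity).
Q_enc = 0 (all charge lies at larger r); Gauss's law gives E = 0.

E = 0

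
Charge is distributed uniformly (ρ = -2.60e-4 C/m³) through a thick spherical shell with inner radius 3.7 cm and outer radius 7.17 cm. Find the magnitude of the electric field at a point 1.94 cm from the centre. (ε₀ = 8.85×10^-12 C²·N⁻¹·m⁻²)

Take a concentric spherical Gaussian surface of radius r = 1.94 cm (r < 3.7 cm, inside the empty cavity).
Q_enc = 0 (all charge lies at larger r); Gauss's law gives E = 0.

E = 0 (no enclosed charge)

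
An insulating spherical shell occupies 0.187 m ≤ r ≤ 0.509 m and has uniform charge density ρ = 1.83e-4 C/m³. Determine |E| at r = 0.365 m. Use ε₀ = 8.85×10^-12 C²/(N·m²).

E ≈ 2.18×10^6 N/C

Take a concentric spherical Gaussian surface of radius r = 0.365 m (within the shell material, 0.187 m < r < 0.509 m).
Enclosed charge is the volume from a to r: Q_enc = (4π/3)ρ(r³ − a³) = 3.226×10^-5 C.
Gauss's law: E·4πr² = Q_enc/ε₀.
E = |Q_enc|/(4πε₀r²) = (3.226e-5)/(4π·8.85×10^-12·(0.365)²) = 2.18×10^6 N/C.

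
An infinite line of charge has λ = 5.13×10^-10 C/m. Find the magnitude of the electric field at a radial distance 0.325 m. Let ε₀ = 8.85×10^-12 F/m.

By cylindrical symmetry E is radial; use a coaxial Gaussian cylinder of radius 0.325 m and length L.
Q_enc = λL, so λ_enc = 5.13e-10 C/m.
Gauss's law: E·2πrL = λ_enc L/ε₀.
E = |λ_enc|/(2πε₀r) = (5.13e-10)/(2π·8.85×10^-12·0.325) = 28.4 N/C.

|E| = 28.4 N/C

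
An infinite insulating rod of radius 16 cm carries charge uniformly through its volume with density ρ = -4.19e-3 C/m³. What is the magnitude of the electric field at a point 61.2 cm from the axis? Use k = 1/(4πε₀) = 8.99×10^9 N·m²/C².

By cylindrical symmetry E is radial; use a coaxial Gaussian cylinder of radius 61.2 cm and length L (r > 16 cm, full cross-section enclosed).
λ_enc = ρ·πR² = (-4.19e-3)π(0.16)² = -3.37×10^-4 C/m.
By Gauss's law (flux through the curved wall only), E·2πrL = λ_enc L/ε₀.
E = 2k|λ_enc|/r = 2(8.99×10^9)(3.37e-4)/(0.612) = 9.90×10^6 N/C.

E ≈ 9.90×10^6 N/C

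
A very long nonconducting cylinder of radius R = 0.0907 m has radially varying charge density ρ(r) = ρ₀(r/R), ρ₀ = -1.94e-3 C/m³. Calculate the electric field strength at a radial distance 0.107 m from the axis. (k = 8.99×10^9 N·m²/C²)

5.62e6 V/m

Choose a coaxial cylinder of radius r = 0.107 m (arbitrary length L) as the Gaussian surface (r > R, full charge per length enclosed).
λ_enc = 2π ∫₀^R ρ₀(r'/R)^1 r' dr' = 2πρ₀R²/3 = -3.343e-5 C/m.
Applying ∮E·dA = Q_enc/ε₀ with the end caps contributing no flux:
E = 2k|λ_enc|/r = 2(8.99×10^9)(3.343e-5)/(0.107) = 5.62e6 N/C.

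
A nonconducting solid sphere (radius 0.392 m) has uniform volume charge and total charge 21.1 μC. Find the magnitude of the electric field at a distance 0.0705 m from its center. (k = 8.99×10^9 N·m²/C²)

E = 2.22e5 N/C

By spherical symmetry E is radial; choose a Gaussian sphere of radius r = 0.0705 m (r < R).
For a uniform sphere the enclosed fraction is (r/R)³, so Q_enc = (21.1 μC)(0.0705/0.392)³ = 1.227×10^-7 C.
Gauss's law: E·4πr² = Q_enc/ε₀.
E = k|Q_enc|/r² = (8.99×10^9)(1.227e-7)/(0.0705)² = 2.22e5 N/C.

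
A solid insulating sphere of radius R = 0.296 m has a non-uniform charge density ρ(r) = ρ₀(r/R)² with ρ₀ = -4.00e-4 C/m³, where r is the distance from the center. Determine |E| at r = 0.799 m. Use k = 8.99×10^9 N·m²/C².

|E| ≈ 3.67×10^5 N/C

Take a concentric spherical Gaussian surface of radius r = 0.799 m (r > R, all charge enclosed).
Q_enc = 4π ∫₀^R ρ₀(r'/R)^2 r'² dr' = 4πρ₀R³/5 = -2.607×10^-5 C.
Applying ∮E·dA = Q_enc/ε₀ with Φ = E(4πr²):
E = k|Q_enc|/r² = (8.99×10^9)(2.607×10^-5)/(0.799)² = 3.67×10^5 N/C.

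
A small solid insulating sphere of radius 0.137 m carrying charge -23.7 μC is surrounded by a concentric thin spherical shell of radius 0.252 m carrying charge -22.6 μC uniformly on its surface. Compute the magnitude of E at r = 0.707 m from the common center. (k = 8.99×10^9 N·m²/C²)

Symmetry ⇒ E = E(r) r̂. Gaussian sphere of radius r = 0.707 m (r > 0.252 m, enclosing both).
Q_enc = (-23.7 μC) + (-22.6 μC) = -4.63e-5 C.
Since E is radial and uniform over the Gaussian sphere, Φ = E·4πr² = Q_enc/ε₀.
E = k|Q_enc|/r² = (8.99×10^9)(4.63×10^-5)/(0.707)² = 8.33×10^5 N/C.

E = 8.33×10^5 V/m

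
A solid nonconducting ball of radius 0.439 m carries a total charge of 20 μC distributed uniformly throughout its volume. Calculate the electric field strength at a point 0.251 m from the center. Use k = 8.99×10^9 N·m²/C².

Take a concentric spherical Gaussian surface of radius r = 0.251 m (r < R).
For a uniform sphere the enclosed fraction is (r/R)³, so Q_enc = (20 μC)(0.251/0.439)³ = 3.738×10^-6 C.
Gauss's law: E·4πr² = Q_enc/ε₀.
E = k|Q_enc|/r² = (8.99×10^9)(3.738×10^-6)/(0.251)² = 5.33×10^5 N/C.

5.33×10^5 N/C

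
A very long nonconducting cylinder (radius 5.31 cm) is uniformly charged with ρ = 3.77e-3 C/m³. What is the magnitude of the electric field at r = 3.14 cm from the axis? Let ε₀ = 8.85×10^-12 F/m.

6.69×10^6 V/m

By cylindrical symmetry E is radial; use a coaxial Gaussian cylinder of radius 3.14 cm and length L (r < R).
Enclosed charge per unit length: λ_enc = ρ·πr² = (3.77×10^-3)π(0.0314)² = 1.168e-5 C/m.
Applying ∮E·dA = Q_enc/ε₀ with the end caps contributing no flux:
E = |λ_enc|/(2πε₀r) = (1.168×10^-5)/(2π·8.85×10^-12·0.0314) = 6.69×10^6 N/C.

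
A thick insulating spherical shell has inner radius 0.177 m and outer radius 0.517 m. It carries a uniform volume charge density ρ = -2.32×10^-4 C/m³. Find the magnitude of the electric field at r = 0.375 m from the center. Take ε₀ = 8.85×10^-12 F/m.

2.93×10^6 V/m

By spherical symmetry E is radial; choose a Gaussian sphere of radius r = 0.375 m (within the shell material, 0.177 m < r < 0.517 m).
Only the shell between 0.177 m and r is enclosed: Q_enc = ρ·(4π/3)(r³ − a³) = (-2.32×10^-4)·(4π/3)·((0.375)³ − (0.177)³) = -4.586e-5 C.
By Gauss's law, ∮E·dA = E·4πr² = Q_enc/ε₀.
E = |Q_enc|/(4πε₀r²) = (4.586×10^-5)/(4π·8.85×10^-12·(0.375)²) = 2.93e6 N/C.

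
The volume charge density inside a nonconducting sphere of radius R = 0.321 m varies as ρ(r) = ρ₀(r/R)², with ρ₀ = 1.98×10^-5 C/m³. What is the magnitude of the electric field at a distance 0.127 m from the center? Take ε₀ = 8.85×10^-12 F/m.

|E| = 8.90×10^3 N/C

By spherical symmetry E is radial; choose a Gaussian sphere of radius r = 0.127 m (r < R).
Q_enc = ∫₀^r ρ(r')·4πr'² dr' = (4πρ₀/R²) ∫₀^r r'^4 dr' = 4πρ₀ r^5/(5·R²) = 1.596×10^-8 C.
Gauss's law: E·4πr² = Q_enc/ε₀.
E = |Q_enc|/(4πε₀r²) = (1.596×10^-8)/(4π·8.85×10^-12·(0.127)²) = 8.90×10^3 N/C.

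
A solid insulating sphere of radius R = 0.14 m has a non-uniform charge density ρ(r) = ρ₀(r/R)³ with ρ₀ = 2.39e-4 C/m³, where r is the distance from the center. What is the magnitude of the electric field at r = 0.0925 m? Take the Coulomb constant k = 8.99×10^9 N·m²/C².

By spherical symmetry E is radial; choose a Gaussian sphere of radius r = 0.0925 m (r < R).
Integrate the density: Q_enc = 4π ∫₀^r ρ₀(r'/R)^3 r'² dr' = 4πρ₀ r^6/(6·R³) = 1.143×10^-7 C.
Since E is radial and uniform over the Gaussian sphere, Φ = E·4πr² = Q_enc/ε₀.
E = k|Q_enc|/r² = (8.99×10^9)(1.143e-7)/(0.0925)² = 1.20×10^5 N/C.

E = 1.20×10^5 N/C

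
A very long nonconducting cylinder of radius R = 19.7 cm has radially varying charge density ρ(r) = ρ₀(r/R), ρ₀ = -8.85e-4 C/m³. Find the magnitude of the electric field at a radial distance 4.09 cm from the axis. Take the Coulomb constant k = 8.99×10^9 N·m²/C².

By cylindrical symmetry E is radial; use a coaxial Gaussian cylinder of radius 4.09 cm and length L (r < R).
Integrating ρ over the cross-section to radius r: λ_enc = (2πρ₀/R) ∫₀^r r'^2 dr' = 2πρ₀ r^3/(3·R) = -6.437×10^-7 C/m.
Applying ∮E·dA = Q_enc/ε₀ with the end caps contributing no flux:
E = 2k|λ_enc|/r = 2(8.99×10^9)(6.437×10^-7)/(0.0409) = 2.83e5 N/C.

E ≈ 2.83e5 V/m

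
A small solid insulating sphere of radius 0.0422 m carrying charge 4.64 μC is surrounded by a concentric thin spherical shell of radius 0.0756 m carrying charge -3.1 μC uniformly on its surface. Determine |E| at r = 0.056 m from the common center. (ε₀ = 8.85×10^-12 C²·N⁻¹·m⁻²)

Use a concentric Gaussian sphere at r = 0.056 m (between the bodies, 0.0422 m < r < 0.0756 m).
Only the inner charge is enclosed; the outer shell contributes nothing inside itself. Q_enc = 4.64 μC = 4.64×10^-6 C.
Gauss's law: E·4πr² = Q_enc/ε₀.
E = |Q_enc|/(4πε₀r²) = (4.64e-6)/(4π·8.85×10^-12·(0.056)²) = 1.33×10^7 N/C.

|E| = 1.33×10^7 V/m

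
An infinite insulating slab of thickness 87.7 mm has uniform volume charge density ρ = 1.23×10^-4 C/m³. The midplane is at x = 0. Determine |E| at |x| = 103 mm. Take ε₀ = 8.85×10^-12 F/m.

The point |x| = 103 mm lies outside the slab (half-thickness 0.04385 m). A symmetric pillbox spanning the full slab encloses Q_enc = ρ·d·A.
Flux = 2EA ⇒ E = |ρ|d/(2ε₀), independent of distance outside.
E = (1.23×10^-4)(0.0877)/(2·8.85×10^-12) = 6.09×10^5 N/C.

|E| ≈ 6.09×10^5 N/C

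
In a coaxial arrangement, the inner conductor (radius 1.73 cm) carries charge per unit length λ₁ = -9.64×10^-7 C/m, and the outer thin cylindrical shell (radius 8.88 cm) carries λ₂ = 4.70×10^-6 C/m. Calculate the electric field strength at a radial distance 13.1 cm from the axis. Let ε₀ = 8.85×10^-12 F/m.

|E| ≈ 5.13×10^5 N/C

Take a coaxial cylindrical Gaussian surface of radius r = 13.1 cm and length L (r > 8.88 cm, enclosing both).
λ_enc = λ₁ + λ₂ = (-9.64e-7) + (4.70×10^-6) = 3.736e-6 C/m.
By Gauss's law (flux through the curved wall only), E·2πrL = λ_enc L/ε₀.
E = |λ_enc|/(2πε₀r) = (3.736e-6)/(2π·8.85×10^-12·0.131) = 5.13×10^5 N/C.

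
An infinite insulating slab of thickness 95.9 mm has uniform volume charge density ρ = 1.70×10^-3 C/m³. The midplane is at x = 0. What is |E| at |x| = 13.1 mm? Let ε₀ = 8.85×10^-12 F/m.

By symmetry E is perpendicular to the slab. A Gaussian pillbox from −13.1 mm to +13.1 mm (face area A) lies entirely within the slab.
Q_enc = ρ·(2x)·A and flux = 2EA, so 2EA = 2ρxA/ε₀ ⇒ E = |ρ|x/ε₀.
E = (1.70×10^-3)(0.0131)/(8.85×10^-12) = 2.52e6 N/C.

|E| = 2.52×10^6 N/C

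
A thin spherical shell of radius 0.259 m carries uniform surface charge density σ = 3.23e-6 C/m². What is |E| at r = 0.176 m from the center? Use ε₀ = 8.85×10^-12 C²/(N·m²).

|E| = 0 N/C

Use a concentric Gaussian sphere at r = 0.176 m (inside the shell, r < 0.259 m).
All the charge is outside the Gaussian surface: Q_enc = 0, hence E = 0 everywhere inside the shell.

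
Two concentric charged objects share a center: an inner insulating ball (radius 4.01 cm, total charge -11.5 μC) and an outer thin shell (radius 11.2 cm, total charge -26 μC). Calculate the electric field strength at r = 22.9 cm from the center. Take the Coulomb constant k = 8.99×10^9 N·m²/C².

By spherical symmetry E is radial; choose a Gaussian sphere of radius r = 22.9 cm (r > 11.2 cm, enclosing both).
Q_enc = (-11.5 μC) + (-26 μC) = -3.75×10^-5 C.
Gauss's law: E·4πr² = Q_enc/ε₀.
E = k|Q_enc|/r² = (8.99×10^9)(3.75e-5)/(0.229)² = 6.43×10^6 N/C.

E ≈ 6.43×10^6 N/C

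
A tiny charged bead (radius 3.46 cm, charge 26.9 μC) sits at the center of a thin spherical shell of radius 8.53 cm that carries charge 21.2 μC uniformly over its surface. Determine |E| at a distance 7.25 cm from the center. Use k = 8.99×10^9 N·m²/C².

E ≈ 4.60×10^7 V/m

Use a concentric Gaussian sphere at r = 7.25 cm (between the bodies, 3.46 cm < r < 8.53 cm).
The shell at 8.53 cm lies outside the Gaussian surface, so Q_enc = 26.9 μC = 2.69×10^-5 C.
Since E is radial and uniform over the Gaussian sphere, Φ = E·4πr² = Q_enc/ε₀.
E = k|Q_enc|/r² = (8.99×10^9)(2.69×10^-5)/(0.0725)² = 4.60×10^7 N/C.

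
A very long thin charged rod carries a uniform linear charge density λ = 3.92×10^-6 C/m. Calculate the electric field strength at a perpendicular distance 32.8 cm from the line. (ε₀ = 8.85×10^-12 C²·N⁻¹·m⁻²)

Coaxial Gaussian cylinder, radius r = 32.8 cm, length L.
Q_enc = λL, so λ_enc = 3.92×10^-6 C/m.
By Gauss's law (flux through the curved wall only), E·2πrL = λ_enc L/ε₀.
E = |λ_enc|/(2πε₀r) = (3.92e-6)/(2π·8.85×10^-12·0.328) = 2.15e5 N/C.

E = 2.15×10^5 V/m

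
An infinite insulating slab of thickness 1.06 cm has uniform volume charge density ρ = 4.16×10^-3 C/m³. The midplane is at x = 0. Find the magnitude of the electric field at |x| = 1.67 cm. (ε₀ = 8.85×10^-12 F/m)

|E| = 2.49e6 N/C

The point |x| = 1.67 cm lies outside the slab (half-thickness 0.0053 m). A symmetric pillbox spanning the full slab encloses Q_enc = ρ·d·A.
Flux = 2EA ⇒ E = |ρ|d/(2ε₀), independent of distance outside.
E = (4.16e-3)(0.0106)/(2·8.85×10^-12) = 2.49×10^6 N/C.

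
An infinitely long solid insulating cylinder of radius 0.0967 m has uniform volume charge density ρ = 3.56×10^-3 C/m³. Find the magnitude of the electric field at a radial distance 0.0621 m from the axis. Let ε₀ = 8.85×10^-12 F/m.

|E| ≈ 1.25e7 N/C

Take a coaxial cylindrical Gaussian surface of radius r = 0.0621 m and length L (r < R).
Enclosed charge per unit length: λ_enc = ρ·πr² = (3.56×10^-3)π(0.0621)² = 4.313×10^-5 C/m.
Gauss's law: E·2πrL = λ_enc L/ε₀.
E = |λ_enc|/(2πε₀r) = (4.313×10^-5)/(2π·8.85×10^-12·0.0621) = 1.25×10^7 N/C.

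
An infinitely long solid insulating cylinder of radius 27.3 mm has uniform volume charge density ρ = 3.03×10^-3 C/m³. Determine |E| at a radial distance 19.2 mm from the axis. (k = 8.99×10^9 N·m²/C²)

Choose a coaxial cylinder of radius r = 19.2 mm (arbitrary length L) as the Gaussian surface (r < R).
Charge inside radius r per length L is ρ·πr²·L, so λ_enc = ρπr² = 3.509×10^-6 C/m.
By Gauss's law (flux through the curved wall only), E·2πrL = λ_enc L/ε₀.
E = 2k|λ_enc|/r = 2(8.99×10^9)(3.509×10^-6)/(0.0192) = 3.29×10^6 N/C.

E = 3.29×10^6 N/C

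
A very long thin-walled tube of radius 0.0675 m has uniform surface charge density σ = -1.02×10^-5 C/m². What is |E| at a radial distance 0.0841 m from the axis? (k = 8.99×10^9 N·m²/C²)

Take a coaxial cylindrical Gaussian surface of radius r = 0.0841 m and length L (r > 0.0675 m).
The whole shell is enclosed: λ_enc = σ·2πR = (-1.02×10^-5)·2π·(0.0675) = -4.326×10^-6 C/m.
By Gauss's law (flux through the curved wall only), E·2πrL = λ_enc L/ε₀.
E = 2k|λ_enc|/r = 2(8.99×10^9)(4.326e-6)/(0.0841) = 9.25×10^5 N/C.

E = 9.25×10^5 V/m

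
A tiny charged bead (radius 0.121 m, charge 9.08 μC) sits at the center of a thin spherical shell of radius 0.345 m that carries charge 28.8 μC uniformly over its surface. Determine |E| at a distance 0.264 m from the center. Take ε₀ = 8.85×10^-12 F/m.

E ≈ 1.17e6 N/C

Symmetry ⇒ E = E(r) r̂. Gaussian sphere of radius r = 0.264 m (between the bodies, 0.121 m < r < 0.345 m).
The shell at 0.345 m lies outside the Gaussian surface, so Q_enc = 9.08 μC = 9.08e-6 C.
By Gauss's law, ∮E·dA = E·4πr² = Q_enc/ε₀.
E = |Q_enc|/(4πε₀r²) = (9.08e-6)/(4π·8.85×10^-12·(0.264)²) = 1.17×10^6 N/C.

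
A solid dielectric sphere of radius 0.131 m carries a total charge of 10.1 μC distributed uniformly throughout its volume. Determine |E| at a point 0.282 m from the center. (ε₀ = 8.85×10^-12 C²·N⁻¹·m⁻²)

By spherical symmetry E is radial; choose a Gaussian sphere of radius r = 0.282 m (r > R, so the entire charge is enclosed).
Q_enc = 10.1 μC = 1.01×10^-5 C.
Applying ∮E·dA = Q_enc/ε₀ with Φ = E(4πr²):
E = |Q_enc|/(4πε₀r²) = (1.01×10^-5)/(4π·8.85×10^-12·(0.282)²) = 1.14×10^6 N/C.

1.14×10^6 N/C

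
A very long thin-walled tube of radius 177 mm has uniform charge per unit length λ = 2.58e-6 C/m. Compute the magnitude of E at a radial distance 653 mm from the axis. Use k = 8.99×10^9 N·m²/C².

Choose a coaxial cylinder of radius r = 653 mm (arbitrary length L) as the Gaussian surface (r > 177 mm).
The full line charge is enclosed: λ_enc = 2.58×10^-6 C/m.
Since E is radial and uniform over the curved surface, Φ = E·2πrL = Q_enc/ε₀ = λ_enc L/ε₀.
E = 2k|λ_enc|/r = 2(8.99×10^9)(2.58e-6)/(0.653) = 7.10×10^4 N/C.

E ≈ 7.10e4 N/C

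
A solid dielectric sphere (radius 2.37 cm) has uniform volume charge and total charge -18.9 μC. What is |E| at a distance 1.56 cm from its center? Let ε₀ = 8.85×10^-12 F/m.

Take a concentric spherical Gaussian surface of radius r = 1.56 cm (r < R).
Only the charge within r is enclosed: Q_enc = Q·(r/R)³ = (-18.9 μC)·(1.56 cm/2.37 cm)³ = -5.39×10^-6 C.
By Gauss's law, ∮E·dA = E·4πr² = Q_enc/ε₀.
E = |Q_enc|/(4πε₀r²) = (5.39×10^-6)/(4π·8.85×10^-12·(0.0156)²) = 1.99×10^8 N/C.

|E| = 1.99×10^8 N/C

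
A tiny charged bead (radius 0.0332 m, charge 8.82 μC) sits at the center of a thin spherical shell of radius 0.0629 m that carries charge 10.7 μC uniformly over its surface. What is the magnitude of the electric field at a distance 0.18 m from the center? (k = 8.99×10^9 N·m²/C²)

E = 5.42e6 V/m

By spherical symmetry E is radial; choose a Gaussian sphere of radius r = 0.18 m (r > 0.0629 m, enclosing both).
Q_enc = (8.82 μC) + (10.7 μC) = 1.952e-5 C.
Applying ∮E·dA = Q_enc/ε₀ with Φ = E(4πr²):
E = k|Q_enc|/r² = (8.99×10^9)(1.952e-5)/(0.18)² = 5.42×10^6 N/C.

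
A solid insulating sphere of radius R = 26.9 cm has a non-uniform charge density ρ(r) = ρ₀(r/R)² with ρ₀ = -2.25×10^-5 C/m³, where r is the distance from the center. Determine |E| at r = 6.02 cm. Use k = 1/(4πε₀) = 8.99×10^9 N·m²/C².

Symmetry ⇒ E = E(r) r̂. Gaussian sphere of radius r = 6.02 cm (r < R).
Integrate the density: Q_enc = 4π ∫₀^r ρ₀(r'/R)^2 r'² dr' = 4πρ₀ r^5/(5·R²) = -6.179×10^-10 C.
Since E is radial and uniform over the Gaussian sphere, Φ = E·4πr² = Q_enc/ε₀.
E = k|Q_enc|/r² = (8.99×10^9)(6.179×10^-10)/(0.0602)² = 1.53×10^3 N/C.

E ≈ 1.53×10^3 V/m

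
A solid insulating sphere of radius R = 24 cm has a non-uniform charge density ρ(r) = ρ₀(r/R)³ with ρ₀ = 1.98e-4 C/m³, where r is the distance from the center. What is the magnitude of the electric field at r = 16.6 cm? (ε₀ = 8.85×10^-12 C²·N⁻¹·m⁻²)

E ≈ 2.05×10^5 N/C

Take a concentric spherical Gaussian surface of radius r = 16.6 cm (r < R).
Integrate the density: Q_enc = 4π ∫₀^r ρ₀(r'/R)^3 r'² dr' = 4πρ₀ r^6/(6·R³) = 6.277×10^-7 C.
By Gauss's law, ∮E·dA = E·4πr² = Q_enc/ε₀.
E = |Q_enc|/(4πε₀r²) = (6.277e-7)/(4π·8.85×10^-12·(0.166)²) = 2.05×10^5 N/C.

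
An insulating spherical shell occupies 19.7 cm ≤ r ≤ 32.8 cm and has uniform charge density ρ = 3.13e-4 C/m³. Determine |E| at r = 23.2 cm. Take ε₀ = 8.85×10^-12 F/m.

Take a concentric spherical Gaussian surface of radius r = 23.2 cm (within the shell material, 19.7 cm < r < 32.8 cm).
Enclosed charge is the volume from a to r: Q_enc = (4π/3)ρ(r³ − a³) = 6.348×10^-6 C.
Since E is radial and uniform over the Gaussian sphere, Φ = E·4πr² = Q_enc/ε₀.
E = |Q_enc|/(4πε₀r²) = (6.348×10^-6)/(4π·8.85×10^-12·(0.232)²) = 1.06e6 N/C.

|E| = 1.06×10^6 V/m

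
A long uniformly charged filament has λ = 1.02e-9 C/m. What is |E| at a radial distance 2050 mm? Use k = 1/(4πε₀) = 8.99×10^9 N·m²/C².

By cylindrical symmetry E is radial; use a coaxial Gaussian cylinder of radius 2050 mm and length L.
Q_enc = λL, so λ_enc = 1.02×10^-9 C/m.
Since E is radial and uniform over the curved surface, Φ = E·2πrL = Q_enc/ε₀ = λ_enc L/ε₀.
E = 2k|λ_enc|/r = 2(8.99×10^9)(1.02e-9)/(2.05) = 8.95 N/C.

8.95 V/m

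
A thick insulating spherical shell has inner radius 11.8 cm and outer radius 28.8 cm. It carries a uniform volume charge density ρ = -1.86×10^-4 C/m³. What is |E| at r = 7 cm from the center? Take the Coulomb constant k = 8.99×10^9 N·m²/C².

|E| = 0 N/C

Use a concentric Gaussian sphere at r = 7 cm (r < 11.8 cm, inside the empty cavity).
No charge is enclosed, so by Gauss's law E·4πr² = 0 ⇒ E = 0.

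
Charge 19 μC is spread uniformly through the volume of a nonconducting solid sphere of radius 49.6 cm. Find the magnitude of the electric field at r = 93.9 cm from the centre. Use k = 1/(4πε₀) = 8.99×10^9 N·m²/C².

By spherical symmetry E is radial; choose a Gaussian sphere of radius r = 93.9 cm (r > R, so the entire charge is enclosed).
Q_enc = 19 μC = 1.90×10^-5 C.
By Gauss's law, ∮E·dA = E·4πr² = Q_enc/ε₀.
E = k|Q_enc|/r² = (8.99×10^9)(1.90e-5)/(0.939)² = 1.94e5 N/C.

|E| = 1.94×10^5 N/C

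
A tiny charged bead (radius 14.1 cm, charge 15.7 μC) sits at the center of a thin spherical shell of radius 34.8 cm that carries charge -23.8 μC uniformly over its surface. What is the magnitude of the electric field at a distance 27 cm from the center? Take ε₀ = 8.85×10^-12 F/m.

Use a concentric Gaussian sphere at r = 27 cm (between the bodies, 14.1 cm < r < 34.8 cm).
Only the inner charge is enclosed; the outer shell contributes nothing inside itself. Q_enc = 15.7 μC = 1.57×10^-5 C.
By Gauss's law, ∮E·dA = E·4πr² = Q_enc/ε₀.
E = |Q_enc|/(4πε₀r²) = (1.57×10^-5)/(4π·8.85×10^-12·(0.27)²) = 1.94×10^6 N/C.

1.94×10^6 V/m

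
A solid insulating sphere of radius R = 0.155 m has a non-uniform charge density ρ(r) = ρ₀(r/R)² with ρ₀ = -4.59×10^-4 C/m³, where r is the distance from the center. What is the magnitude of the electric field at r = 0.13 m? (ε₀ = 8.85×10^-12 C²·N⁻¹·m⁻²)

E ≈ 9.49×10^5 V/m

Use a concentric Gaussian sphere at r = 0.13 m (r < R).
Integrate the density: Q_enc = 4π ∫₀^r ρ₀(r'/R)^2 r'² dr' = 4πρ₀ r^5/(5·R²) = -1.783×10^-6 C.
By Gauss's law, ∮E·dA = E·4πr² = Q_enc/ε₀.
E = |Q_enc|/(4πε₀r²) = (1.783×10^-6)/(4π·8.85×10^-12·(0.13)²) = 9.49×10^5 N/C.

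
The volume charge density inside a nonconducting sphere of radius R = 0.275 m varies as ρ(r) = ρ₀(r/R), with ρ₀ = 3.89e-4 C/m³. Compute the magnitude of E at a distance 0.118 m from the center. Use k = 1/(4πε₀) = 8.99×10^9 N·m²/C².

Use a concentric Gaussian sphere at r = 0.118 m (r < R).
Q_enc = ∫₀^r ρ(r')·4πr'² dr' = (4πρ₀/R) ∫₀^r r'^3 dr' = 4πρ₀ r^4/(4·R) = 8.616e-7 C.
Gauss's law: E·4πr² = Q_enc/ε₀.
E = k|Q_enc|/r² = (8.99×10^9)(8.616×10^-7)/(0.118)² = 5.56×10^5 N/C.

E = 5.56×10^5 V/m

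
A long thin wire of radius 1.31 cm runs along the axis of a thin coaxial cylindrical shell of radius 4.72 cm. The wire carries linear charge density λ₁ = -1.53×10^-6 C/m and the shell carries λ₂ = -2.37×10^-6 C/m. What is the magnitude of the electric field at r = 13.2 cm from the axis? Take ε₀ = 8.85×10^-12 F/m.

Choose a coaxial cylinder of radius r = 13.2 cm (arbitrary length L) as the Gaussian surface (r > 4.72 cm, enclosing both).
λ_enc = λ₁ + λ₂ = (-1.53×10^-6) + (-2.37e-6) = -3.90×10^-6 C/m.
Since E is radial and uniform over the curved surface, Φ = E·2πrL = Q_enc/ε₀ = λ_enc L/ε₀.
E = |λ_enc|/(2πε₀r) = (3.90e-6)/(2π·8.85×10^-12·0.132) = 5.31×10^5 N/C.

|E| ≈ 5.31e5 N/C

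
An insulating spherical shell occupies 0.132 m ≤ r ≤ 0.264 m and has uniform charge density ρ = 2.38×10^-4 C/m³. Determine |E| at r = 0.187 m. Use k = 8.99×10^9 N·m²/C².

By spherical symmetry E is radial; choose a Gaussian sphere of radius r = 0.187 m (within the shell material, 0.132 m < r < 0.264 m).
Enclosed charge is the volume from a to r: Q_enc = (4π/3)ρ(r³ − a³) = 4.226×10^-6 C.
Applying ∮E·dA = Q_enc/ε₀ with Φ = E(4πr²):
E = k|Q_enc|/r² = (8.99×10^9)(4.226×10^-6)/(0.187)² = 1.09e6 N/C.

|E| = 1.09×10^6 N/C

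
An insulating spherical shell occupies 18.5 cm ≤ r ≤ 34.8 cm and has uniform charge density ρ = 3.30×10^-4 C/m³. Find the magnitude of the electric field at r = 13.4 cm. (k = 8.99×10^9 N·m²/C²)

|E| = 0 N/C

Symmetry ⇒ E = E(r) r̂. Gaussian sphere of radius r = 13.4 cm (r < 18.5 cm, inside the empty cavity).
No charge is enclosed, so by Gauss's law E·4πr² = 0 ⇒ E = 0.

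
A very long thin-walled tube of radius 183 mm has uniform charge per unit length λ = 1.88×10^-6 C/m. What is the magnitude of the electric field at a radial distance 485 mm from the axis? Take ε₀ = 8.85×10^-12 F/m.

By cylindrical symmetry E is radial; use a coaxial Gaussian cylinder of radius 485 mm and length L (r > 183 mm).
The full line charge is enclosed: λ_enc = 1.88×10^-6 C/m.
By Gauss's law (flux through the curved wall only), E·2πrL = λ_enc L/ε₀.
E = |λ_enc|/(2πε₀r) = (1.88e-6)/(2π·8.85×10^-12·0.485) = 6.97×10^4 N/C.

E ≈ 6.97×10^4 N/C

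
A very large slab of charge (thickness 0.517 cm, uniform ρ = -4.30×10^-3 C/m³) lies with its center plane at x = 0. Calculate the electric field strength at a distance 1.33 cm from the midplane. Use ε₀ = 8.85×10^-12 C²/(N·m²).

The point |x| = 1.33 cm lies outside the slab (half-thickness 0.002585 m). A symmetric pillbox spanning the full slab encloses Q_enc = ρ·d·A.
Flux = 2EA ⇒ E = |ρ|d/(2ε₀), independent of distance outside.
E = (4.30×10^-3)(0.00517)/(2·8.85×10^-12) = 1.26×10^6 N/C.

E = 1.26×10^6 N/C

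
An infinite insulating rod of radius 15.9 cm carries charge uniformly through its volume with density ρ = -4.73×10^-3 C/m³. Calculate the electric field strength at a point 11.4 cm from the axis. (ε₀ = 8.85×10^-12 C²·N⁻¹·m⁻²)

By cylindrical symmetry E is radial; use a coaxial Gaussian cylinder of radius 11.4 cm and length L (r < R).
Charge inside radius r per length L is ρ·πr²·L, so λ_enc = ρπr² = -1.931×10^-4 C/m.
Applying ∮E·dA = Q_enc/ε₀ with the end caps contributing no flux:
E = |λ_enc|/(2πε₀r) = (1.931e-4)/(2π·8.85×10^-12·0.114) = 3.05×10^7 N/C.

3.05×10^7 N/C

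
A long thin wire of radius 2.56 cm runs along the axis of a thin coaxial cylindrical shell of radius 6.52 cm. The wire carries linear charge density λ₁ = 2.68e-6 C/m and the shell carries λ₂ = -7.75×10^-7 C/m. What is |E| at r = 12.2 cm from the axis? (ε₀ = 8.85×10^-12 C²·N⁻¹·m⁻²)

|E| = 2.81×10^5 V/m

Choose a coaxial cylinder of radius r = 12.2 cm (arbitrary length L) as the Gaussian surface (r > 6.52 cm, enclosing both).
λ_enc = λ₁ + λ₂ = (2.68×10^-6) + (-7.75×10^-7) = 1.905×10^-6 C/m.
Gauss's law: E·2πrL = λ_enc L/ε₀.
E = |λ_enc|/(2πε₀r) = (1.905×10^-6)/(2π·8.85×10^-12·0.122) = 2.81×10^5 N/C.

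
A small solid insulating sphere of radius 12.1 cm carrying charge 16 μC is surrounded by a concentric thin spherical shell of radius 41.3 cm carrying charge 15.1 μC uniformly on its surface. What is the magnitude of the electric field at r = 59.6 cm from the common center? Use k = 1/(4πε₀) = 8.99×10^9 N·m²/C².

7.87×10^5 N/C

Use a concentric Gaussian sphere at r = 59.6 cm (r > 41.3 cm, enclosing both).
Q_enc = (16 μC) + (15.1 μC) = 3.11e-5 C.
Since E is radial and uniform over the Gaussian sphere, Φ = E·4πr² = Q_enc/ε₀.
E = k|Q_enc|/r² = (8.99×10^9)(3.11×10^-5)/(0.596)² = 7.87e5 N/C.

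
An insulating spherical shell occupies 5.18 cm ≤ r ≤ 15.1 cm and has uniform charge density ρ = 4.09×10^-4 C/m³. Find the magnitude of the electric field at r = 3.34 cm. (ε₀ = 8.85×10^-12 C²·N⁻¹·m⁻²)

Use a concentric Gaussian sphere at r = 3.34 cm (r < 5.18 cm, inside the empty cavity).
Q_enc = 0 (all charge lies at larger r); Gauss's law gives E = 0.

|E| = 0 N/C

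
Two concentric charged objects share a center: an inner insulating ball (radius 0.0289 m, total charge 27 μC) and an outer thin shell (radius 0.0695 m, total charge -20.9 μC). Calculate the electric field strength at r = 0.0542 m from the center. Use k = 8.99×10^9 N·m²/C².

E = 8.26×10^7 N/C

By spherical symmetry E is radial; choose a Gaussian sphere of radius r = 0.0542 m (between the bodies, 0.0289 m < r < 0.0695 m).
The shell at 0.0695 m lies outside the Gaussian surface, so Q_enc = 27 μC = 2.70×10^-5 C.
By Gauss's law, ∮E·dA = E·4πr² = Q_enc/ε₀.
E = k|Q_enc|/r² = (8.99×10^9)(2.70×10^-5)/(0.0542)² = 8.26×10^7 N/C.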